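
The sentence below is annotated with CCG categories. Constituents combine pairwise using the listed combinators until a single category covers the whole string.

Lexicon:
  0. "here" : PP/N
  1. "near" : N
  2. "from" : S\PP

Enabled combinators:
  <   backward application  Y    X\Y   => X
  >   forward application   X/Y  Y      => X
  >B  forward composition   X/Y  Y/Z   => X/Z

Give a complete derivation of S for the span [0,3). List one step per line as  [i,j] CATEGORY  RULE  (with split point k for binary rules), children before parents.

[0,3] S   <
  [0,2] PP   >
    [0,1] "here" : PP/N
    [1,2] "near" : N
  [2,3] "from" : S\PP

[0,1] PP/N  lex  "here"
[1,2] N  lex  "near"
[0,2] PP  >  k=1
[2,3] S\PP  lex  "from"
[0,3] S  <  k=2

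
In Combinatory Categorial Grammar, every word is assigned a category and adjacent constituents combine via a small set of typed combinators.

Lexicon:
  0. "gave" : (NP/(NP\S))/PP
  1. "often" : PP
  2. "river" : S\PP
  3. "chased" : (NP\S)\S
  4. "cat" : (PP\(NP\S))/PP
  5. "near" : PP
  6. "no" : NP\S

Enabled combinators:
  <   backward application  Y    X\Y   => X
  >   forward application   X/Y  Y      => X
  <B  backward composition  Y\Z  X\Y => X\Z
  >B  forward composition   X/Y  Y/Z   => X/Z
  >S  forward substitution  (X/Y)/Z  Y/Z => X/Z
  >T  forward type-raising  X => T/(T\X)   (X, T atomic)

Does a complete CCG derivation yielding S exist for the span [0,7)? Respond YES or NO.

NO

(NP/(NP\S))/PP PP S\PP (NP\S)\S (PP\(NP\S))/PP PP NP\S
CKY chart[0,7] = {N/(N\NP), NP, NP/(NP\NP), PP/(PP\NP), S/(S\NP)}; S ∉ chart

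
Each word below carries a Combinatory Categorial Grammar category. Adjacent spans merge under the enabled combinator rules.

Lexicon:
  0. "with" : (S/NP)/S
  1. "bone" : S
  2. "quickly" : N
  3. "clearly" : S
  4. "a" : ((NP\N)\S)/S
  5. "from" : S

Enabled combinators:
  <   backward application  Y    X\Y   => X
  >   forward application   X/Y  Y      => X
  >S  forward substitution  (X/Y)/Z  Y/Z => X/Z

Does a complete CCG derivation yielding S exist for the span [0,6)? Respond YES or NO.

YES

[0,6] S   >
  [0,2] S/NP   >
    [0,1] "with" : (S/NP)/S
    [1,2] "bone" : S
  [2,6] NP   <
    [2,3] "quickly" : N
    [3,6] NP\N   <
      [3,4] "clearly" : S
      [4,6] (NP\N)\S   >
        [4,5] "a" : ((NP\N)\S)/S
        [5,6] "from" : S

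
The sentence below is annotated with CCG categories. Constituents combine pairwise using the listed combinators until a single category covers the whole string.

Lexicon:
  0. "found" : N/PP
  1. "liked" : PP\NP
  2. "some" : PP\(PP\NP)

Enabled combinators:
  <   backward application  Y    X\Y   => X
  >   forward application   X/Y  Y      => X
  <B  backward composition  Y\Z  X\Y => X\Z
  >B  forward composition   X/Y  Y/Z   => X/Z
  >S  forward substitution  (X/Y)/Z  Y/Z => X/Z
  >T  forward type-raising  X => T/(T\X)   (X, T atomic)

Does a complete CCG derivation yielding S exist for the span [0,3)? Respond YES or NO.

NO

N/PP PP\NP PP\(PP\NP)
CKY chart[0,3] = {N, N/(N\N), N/(PP\PP), NP/(NP\N), PP/(PP\N), S/(S\N)}; S ∉ chart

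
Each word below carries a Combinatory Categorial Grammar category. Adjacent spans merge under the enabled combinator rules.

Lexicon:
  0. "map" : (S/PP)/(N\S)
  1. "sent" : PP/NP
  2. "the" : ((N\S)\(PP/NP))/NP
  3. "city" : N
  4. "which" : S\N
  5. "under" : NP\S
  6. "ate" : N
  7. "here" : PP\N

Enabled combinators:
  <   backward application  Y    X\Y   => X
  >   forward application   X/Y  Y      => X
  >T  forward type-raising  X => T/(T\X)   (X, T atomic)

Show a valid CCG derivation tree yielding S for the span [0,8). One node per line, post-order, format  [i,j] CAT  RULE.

[0,1] (S/PP)/(N\S)  lex  "map"
[1,2] PP/NP  lex  "sent"
[2,3] ((N\S)\(PP/NP))/NP  lex  "the"
[3,4] N  lex  "city"
[4,5] S\N  lex  "which"
[3,5] S  <  k=4
[5,6] NP\S  lex  "under"
[3,6] NP  <  k=5
[2,6] (N\S)\(PP/NP)  >  k=3
[1,6] N\S  <  k=2
[0,6] S/PP  >  k=1
[6,7] N  lex  "ate"
[6,7] PP/(PP\N)  >T
[7,8] PP\N  lex  "here"
[6,8] PP  >  k=7
[0,8] S  >  k=6

[0,8] S   >
  [0,6] S/PP   >
    [0,1] "map" : (S/PP)/(N\S)
    [1,6] N\S   <
      [1,2] "sent" : PP/NP
      [2,6] (N\S)\(PP/NP)   >
        [2,3] "the" : ((N\S)\(PP/NP))/NP
        [3,6] NP   <
          [3,5] S   <
            [3,4] "city" : N
            [4,5] "which" : S\N
          [5,6] "under" : NP\S
  [6,8] PP   >
    [6,7] PP/(PP\N)   >T
      [6,7] "ate" : N
    [7,8] "here" : PP\N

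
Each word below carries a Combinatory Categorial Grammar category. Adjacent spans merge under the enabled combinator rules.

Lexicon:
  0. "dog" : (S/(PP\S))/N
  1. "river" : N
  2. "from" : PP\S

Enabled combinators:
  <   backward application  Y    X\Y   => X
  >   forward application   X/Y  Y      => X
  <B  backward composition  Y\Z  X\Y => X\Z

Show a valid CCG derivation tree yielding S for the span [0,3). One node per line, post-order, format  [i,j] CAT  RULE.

[0,1] (S/(PP\S))/N  lex  "dog"
[1,2] N  lex  "river"
[0,2] S/(PP\S)  >  k=1
[2,3] PP\S  lex  "from"
[0,3] S  >  k=2

[0,3] S   >
  [0,2] S/(PP\S)   >
    [0,1] "dog" : (S/(PP\S))/N
    [1,2] "river" : N
  [2,3] "from" : PP\S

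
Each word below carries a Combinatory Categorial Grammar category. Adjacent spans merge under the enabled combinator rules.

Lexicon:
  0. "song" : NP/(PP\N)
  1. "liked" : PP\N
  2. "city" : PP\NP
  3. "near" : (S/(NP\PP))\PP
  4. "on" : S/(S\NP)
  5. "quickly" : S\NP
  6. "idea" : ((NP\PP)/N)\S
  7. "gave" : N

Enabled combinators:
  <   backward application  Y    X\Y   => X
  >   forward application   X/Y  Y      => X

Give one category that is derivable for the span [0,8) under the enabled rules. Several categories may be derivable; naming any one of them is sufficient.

[0,8] S   >
  [0,4] S/(NP\PP)   <
    [0,3] PP   <
      [0,2] NP   >
        [0,1] "song" : NP/(PP\N)
        [1,2] "liked" : PP\N
      [2,3] "city" : PP\NP
    [3,4] "near" : (S/(NP\PP))\PP
  [4,8] NP\PP   >
    [4,7] (NP\PP)/N   <
      [4,6] S   >
        [4,5] "on" : S/(S\NP)
        [5,6] "quickly" : S\NP
      [6,7] "idea" : ((NP\PP)/N)\S
    [7,8] "gave" : N

S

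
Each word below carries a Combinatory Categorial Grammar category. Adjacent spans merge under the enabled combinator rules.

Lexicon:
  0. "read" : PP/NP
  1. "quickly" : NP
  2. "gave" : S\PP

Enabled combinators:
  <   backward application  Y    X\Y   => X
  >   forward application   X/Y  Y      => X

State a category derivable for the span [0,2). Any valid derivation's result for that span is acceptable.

[0,3] S   <
  [0,2] PP   >
    [0,1] "read" : PP/NP
    [1,2] "quickly" : NP
  [2,3] "gave" : S\PP

PP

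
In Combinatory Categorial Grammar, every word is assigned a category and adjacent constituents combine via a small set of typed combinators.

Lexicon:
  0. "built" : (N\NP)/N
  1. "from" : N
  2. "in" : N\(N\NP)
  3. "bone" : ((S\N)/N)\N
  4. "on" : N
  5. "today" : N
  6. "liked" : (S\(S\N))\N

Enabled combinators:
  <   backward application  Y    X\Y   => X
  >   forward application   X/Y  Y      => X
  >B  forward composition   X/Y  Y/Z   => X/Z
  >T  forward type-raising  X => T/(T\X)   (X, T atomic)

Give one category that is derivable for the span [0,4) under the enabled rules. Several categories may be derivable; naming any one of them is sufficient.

[0,7] S   <
  [0,5] S\N   >
    [0,4] (S\N)/N   <
      [0,3] N   <
        [0,2] N\NP   >
          [0,1] "built" : (N\NP)/N
          [1,2] "from" : N
        [2,3] "in" : N\(N\NP)
      [3,4] "bone" : ((S\N)/N)\N
    [4,5] "on" : N
  [5,7] S\(S\N)   <
    [5,6] "today" : N
    [6,7] "liked" : (S\(S\N))\N

(S\N)/N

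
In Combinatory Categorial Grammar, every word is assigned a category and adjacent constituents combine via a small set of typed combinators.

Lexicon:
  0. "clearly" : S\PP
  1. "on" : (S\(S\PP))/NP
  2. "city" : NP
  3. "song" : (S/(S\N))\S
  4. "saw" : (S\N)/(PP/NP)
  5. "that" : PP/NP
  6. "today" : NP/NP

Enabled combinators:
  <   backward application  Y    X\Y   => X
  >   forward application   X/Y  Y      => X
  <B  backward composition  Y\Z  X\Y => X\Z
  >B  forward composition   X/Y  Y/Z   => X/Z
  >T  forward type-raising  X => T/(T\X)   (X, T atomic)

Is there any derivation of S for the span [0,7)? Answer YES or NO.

YES

[0,7] S   >
  [0,4] S/(S\N)   <
    [0,3] S   <
      [0,1] "clearly" : S\PP
      [1,3] S\(S\PP)   >
        [1,2] "on" : (S\(S\PP))/NP
        [2,3] "city" : NP
    [3,4] "song" : (S/(S\N))\S
  [4,7] S\N   >
    [4,5] "saw" : (S\N)/(PP/NP)
    [5,7] PP/NP   >B
      [5,6] "that" : PP/NP
      [6,7] "today" : NP/NP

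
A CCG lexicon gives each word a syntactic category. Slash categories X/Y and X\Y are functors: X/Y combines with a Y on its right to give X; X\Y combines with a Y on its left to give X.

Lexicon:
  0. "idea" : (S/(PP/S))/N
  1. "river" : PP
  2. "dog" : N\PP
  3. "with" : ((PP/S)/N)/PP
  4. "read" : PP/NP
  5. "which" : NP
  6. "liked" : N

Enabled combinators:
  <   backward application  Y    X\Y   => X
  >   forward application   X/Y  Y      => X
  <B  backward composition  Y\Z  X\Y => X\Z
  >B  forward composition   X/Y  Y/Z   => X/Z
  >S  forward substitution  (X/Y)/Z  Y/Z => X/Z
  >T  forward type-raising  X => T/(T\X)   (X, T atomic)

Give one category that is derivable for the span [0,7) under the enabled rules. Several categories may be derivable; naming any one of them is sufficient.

[0,7] S   >
  [0,3] S/(PP/S)   >
    [0,1] "idea" : (S/(PP/S))/N
    [1,3] N   >
      [1,2] N/(N\PP)   >T
        [1,2] "river" : PP
      [2,3] "dog" : N\PP
  [3,7] PP/S   >
    [3,6] (PP/S)/N   >
      [3,4] "with" : ((PP/S)/N)/PP
      [4,6] PP   >
        [4,5] "read" : PP/NP
        [5,6] "which" : NP
    [6,7] "liked" : N

S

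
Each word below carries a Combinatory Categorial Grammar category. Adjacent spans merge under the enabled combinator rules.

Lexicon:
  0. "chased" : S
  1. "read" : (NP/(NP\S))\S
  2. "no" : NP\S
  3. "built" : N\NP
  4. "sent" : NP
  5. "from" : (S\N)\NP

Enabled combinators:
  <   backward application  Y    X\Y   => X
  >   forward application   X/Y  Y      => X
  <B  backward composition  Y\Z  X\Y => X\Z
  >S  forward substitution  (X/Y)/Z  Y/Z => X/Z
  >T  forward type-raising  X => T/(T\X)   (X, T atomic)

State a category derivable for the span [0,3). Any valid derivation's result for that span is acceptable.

NP

[0,6] S   <
  [0,4] N   <
    [0,3] NP   >
      [0,2] NP/(NP\S)   <
        [0,1] "chased" : S
        [1,2] "read" : (NP/(NP\S))\S
      [2,3] "no" : NP\S
    [3,4] "built" : N\NP
  [4,6] S\N   <
    [4,5] "sent" : NP
    [5,6] "from" : (S\N)\NP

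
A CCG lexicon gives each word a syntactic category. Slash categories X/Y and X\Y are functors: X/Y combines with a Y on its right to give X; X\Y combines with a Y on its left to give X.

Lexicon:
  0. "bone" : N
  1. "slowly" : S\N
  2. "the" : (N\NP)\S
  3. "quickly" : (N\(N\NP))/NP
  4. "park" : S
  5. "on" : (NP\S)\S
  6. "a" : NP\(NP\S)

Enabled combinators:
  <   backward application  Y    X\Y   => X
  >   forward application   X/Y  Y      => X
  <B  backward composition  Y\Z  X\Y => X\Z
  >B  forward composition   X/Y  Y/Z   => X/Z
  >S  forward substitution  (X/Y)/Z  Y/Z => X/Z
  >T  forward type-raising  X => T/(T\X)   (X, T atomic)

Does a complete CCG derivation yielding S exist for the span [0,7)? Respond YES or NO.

NO

N S\N (N\NP)\S (N\(N\NP))/NP S (NP\S)\S NP\(NP\S)
CKY chart[0,7] = {N, N/(N\N), NP/(NP\N), PP/(PP\N), S/(S\N)}; S ∉ chart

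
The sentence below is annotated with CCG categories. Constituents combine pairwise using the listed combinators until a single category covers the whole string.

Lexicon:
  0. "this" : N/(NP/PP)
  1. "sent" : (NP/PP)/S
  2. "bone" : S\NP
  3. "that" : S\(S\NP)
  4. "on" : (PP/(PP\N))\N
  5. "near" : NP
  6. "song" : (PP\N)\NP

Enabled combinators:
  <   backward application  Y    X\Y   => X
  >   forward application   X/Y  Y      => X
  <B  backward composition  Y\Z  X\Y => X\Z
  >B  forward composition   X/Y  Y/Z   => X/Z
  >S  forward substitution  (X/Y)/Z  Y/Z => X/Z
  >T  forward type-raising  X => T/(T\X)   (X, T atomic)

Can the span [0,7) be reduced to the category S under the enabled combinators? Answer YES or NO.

N/(NP/PP) (NP/PP)/S S\NP S\(S\NP) (PP/(PP\N))\N NP (PP\N)\NP
CKY chart[0,7] = {N/(N\PP), NP/(NP\PP), PP, PP/(PP\PP), S/(S\PP)}; S ∉ chart

NO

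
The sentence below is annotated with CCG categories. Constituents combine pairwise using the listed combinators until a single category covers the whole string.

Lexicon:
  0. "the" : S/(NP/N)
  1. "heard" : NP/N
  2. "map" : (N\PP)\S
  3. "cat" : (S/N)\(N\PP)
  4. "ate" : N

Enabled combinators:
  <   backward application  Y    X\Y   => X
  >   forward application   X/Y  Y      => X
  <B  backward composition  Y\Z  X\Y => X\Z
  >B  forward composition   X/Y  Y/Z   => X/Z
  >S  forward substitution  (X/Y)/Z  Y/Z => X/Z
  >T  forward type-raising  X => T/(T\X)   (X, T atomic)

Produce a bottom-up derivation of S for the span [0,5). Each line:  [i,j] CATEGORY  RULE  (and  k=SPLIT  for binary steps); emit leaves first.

[0,1] S/(NP/N)  lex  "the"
[1,2] NP/N  lex  "heard"
[0,2] S  >  k=1
[2,3] (N\PP)\S  lex  "map"
[0,3] N\PP  <  k=2
[3,4] (S/N)\(N\PP)  lex  "cat"
[0,4] S/N  <  k=3
[4,5] N  lex  "ate"
[0,5] S  >  k=4

[0,5] S   >
  [0,4] S/N   <
    [0,3] N\PP   <
      [0,2] S   >
        [0,1] "the" : S/(NP/N)
        [1,2] "heard" : NP/N
      [2,3] "map" : (N\PP)\S
    [3,4] "cat" : (S/N)\(N\PP)
  [4,5] "ate" : N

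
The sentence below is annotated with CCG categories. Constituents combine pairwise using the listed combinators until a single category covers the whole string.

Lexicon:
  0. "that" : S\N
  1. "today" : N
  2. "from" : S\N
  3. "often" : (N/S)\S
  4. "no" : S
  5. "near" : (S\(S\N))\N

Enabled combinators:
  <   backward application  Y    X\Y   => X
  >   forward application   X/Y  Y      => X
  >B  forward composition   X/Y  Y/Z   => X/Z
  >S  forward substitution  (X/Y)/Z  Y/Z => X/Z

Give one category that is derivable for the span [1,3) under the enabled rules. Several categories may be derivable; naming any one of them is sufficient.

[0,6] S   <
  [0,1] "that" : S\N
  [1,6] S\(S\N)   <
    [1,5] N   >
      [1,4] N/S   <
        [1,3] S   <
          [1,2] "today" : N
          [2,3] "from" : S\N
        [3,4] "often" : (N/S)\S
      [4,5] "no" : S
    [5,6] "near" : (S\(S\N))\N

S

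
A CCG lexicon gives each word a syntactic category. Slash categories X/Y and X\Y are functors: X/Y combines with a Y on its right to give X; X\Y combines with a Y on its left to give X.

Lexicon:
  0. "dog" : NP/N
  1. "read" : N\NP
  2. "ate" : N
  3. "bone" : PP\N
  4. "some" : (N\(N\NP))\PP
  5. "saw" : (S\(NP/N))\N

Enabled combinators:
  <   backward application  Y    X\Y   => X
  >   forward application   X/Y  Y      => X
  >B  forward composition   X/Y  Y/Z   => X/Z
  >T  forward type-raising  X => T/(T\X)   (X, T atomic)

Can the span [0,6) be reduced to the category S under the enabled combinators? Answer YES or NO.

[0,6] S   <
  [0,1] "dog" : NP/N
  [1,6] S\(NP/N)   <
    [1,5] N   <
      [1,2] "read" : N\NP
      [2,5] N\(N\NP)   <
        [2,4] PP   <
          [2,3] "ate" : N
          [3,4] "bone" : PP\N
        [4,5] "some" : (N\(N\NP))\PP
    [5,6] "saw" : (S\(NP/N))\N

YES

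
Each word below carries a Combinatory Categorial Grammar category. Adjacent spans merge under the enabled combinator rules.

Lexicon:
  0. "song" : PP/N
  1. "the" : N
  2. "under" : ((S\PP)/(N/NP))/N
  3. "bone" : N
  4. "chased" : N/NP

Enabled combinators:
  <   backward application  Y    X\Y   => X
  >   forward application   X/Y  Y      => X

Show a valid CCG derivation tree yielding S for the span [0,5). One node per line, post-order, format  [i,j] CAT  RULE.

[0,5] S   <
  [0,2] PP   >
    [0,1] "song" : PP/N
    [1,2] "the" : N
  [2,5] S\PP   >
    [2,4] (S\PP)/(N/NP)   >
      [2,3] "under" : ((S\PP)/(N/NP))/N
      [3,4] "bone" : N
    [4,5] "chased" : N/NP

[0,1] PP/N  lex  "song"
[1,2] N  lex  "the"
[0,2] PP  >  k=1
[2,3] ((S\PP)/(N/NP))/N  lex  "under"
[3,4] N  lex  "bone"
[2,4] (S\PP)/(N/NP)  >  k=3
[4,5] N/NP  lex  "chased"
[2,5] S\PP  >  k=4
[0,5] S  <  k=2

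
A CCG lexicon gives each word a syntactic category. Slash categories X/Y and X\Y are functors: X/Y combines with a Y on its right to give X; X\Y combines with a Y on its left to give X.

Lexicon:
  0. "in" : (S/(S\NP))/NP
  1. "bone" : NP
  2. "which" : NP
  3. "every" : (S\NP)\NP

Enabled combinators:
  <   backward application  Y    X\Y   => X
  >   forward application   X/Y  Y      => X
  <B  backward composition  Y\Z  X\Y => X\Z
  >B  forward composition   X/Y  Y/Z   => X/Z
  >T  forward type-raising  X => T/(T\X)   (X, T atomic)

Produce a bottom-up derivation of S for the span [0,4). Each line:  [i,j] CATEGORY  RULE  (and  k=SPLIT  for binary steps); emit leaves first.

[0,1] (S/(S\NP))/NP  lex  "in"
[1,2] NP  lex  "bone"
[0,2] S/(S\NP)  >  k=1
[2,3] NP  lex  "which"
[3,4] (S\NP)\NP  lex  "every"
[2,4] S\NP  <  k=3
[0,4] S  >  k=2

[0,4] S   >
  [0,2] S/(S\NP)   >
    [0,1] "in" : (S/(S\NP))/NP
    [1,2] "bone" : NP
  [2,4] S\NP   <
    [2,3] "which" : NP
    [3,4] "every" : (S\NP)\NP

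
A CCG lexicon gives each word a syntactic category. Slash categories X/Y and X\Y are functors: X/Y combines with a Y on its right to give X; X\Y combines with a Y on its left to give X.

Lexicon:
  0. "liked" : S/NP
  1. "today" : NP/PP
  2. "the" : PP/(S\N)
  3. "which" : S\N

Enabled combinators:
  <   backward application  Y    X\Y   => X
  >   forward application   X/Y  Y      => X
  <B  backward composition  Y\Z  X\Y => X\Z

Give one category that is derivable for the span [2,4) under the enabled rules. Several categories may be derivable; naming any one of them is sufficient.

[0,4] S   >
  [0,1] "liked" : S/NP
  [1,4] NP   >
    [1,2] "today" : NP/PP
    [2,4] PP   >
      [2,3] "the" : PP/(S\N)
      [3,4] "which" : S\N

PP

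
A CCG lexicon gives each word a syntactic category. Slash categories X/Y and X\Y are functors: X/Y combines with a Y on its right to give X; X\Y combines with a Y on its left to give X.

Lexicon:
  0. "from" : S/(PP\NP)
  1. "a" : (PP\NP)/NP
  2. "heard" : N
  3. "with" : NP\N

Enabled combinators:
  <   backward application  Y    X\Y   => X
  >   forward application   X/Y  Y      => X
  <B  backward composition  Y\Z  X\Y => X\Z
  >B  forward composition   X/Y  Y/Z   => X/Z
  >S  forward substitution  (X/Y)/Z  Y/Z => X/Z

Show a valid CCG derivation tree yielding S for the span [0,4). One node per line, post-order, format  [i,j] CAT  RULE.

[0,1] S/(PP\NP)  lex  "from"
[1,2] (PP\NP)/NP  lex  "a"
[0,2] S/NP  >B  k=1
[2,3] N  lex  "heard"
[3,4] NP\N  lex  "with"
[2,4] NP  <  k=3
[0,4] S  >  k=2

[0,4] S   >
  [0,2] S/NP   >B
    [0,1] "from" : S/(PP\NP)
    [1,2] "a" : (PP\NP)/NP
  [2,4] NP   <
    [2,3] "heard" : N
    [3,4] "with" : NP\N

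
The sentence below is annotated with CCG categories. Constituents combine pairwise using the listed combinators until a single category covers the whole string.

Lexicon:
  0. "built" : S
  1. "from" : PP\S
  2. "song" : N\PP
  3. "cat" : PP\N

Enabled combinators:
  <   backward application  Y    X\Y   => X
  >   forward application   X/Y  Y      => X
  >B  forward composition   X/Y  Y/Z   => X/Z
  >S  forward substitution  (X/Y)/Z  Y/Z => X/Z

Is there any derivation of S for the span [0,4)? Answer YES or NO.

S PP\S N\PP PP\N
CKY chart[0,4] = {PP}; S ∉ chart

NO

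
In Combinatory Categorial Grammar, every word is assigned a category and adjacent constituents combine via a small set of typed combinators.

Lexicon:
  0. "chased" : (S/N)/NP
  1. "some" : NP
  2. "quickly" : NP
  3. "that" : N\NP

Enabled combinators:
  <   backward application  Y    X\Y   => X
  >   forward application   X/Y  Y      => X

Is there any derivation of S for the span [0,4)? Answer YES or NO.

YES

[0,4] S   >
  [0,2] S/N   >
    [0,1] "chased" : (S/N)/NP
    [1,2] "some" : NP
  [2,4] N   <
    [2,3] "quickly" : NP
    [3,4] "that" : N\NP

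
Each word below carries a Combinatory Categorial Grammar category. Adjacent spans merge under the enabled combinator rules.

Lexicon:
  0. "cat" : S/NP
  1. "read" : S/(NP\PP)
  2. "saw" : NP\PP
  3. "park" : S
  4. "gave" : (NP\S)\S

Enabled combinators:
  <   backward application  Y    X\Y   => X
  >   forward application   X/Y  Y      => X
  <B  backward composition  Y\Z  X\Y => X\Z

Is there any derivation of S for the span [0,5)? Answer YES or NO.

[0,5] S   >
  [0,1] "cat" : S/NP
  [1,5] NP   <
    [1,3] S   >
      [1,2] "read" : S/(NP\PP)
      [2,3] "saw" : NP\PP
    [3,5] NP\S   <
      [3,4] "park" : S
      [4,5] "gave" : (NP\S)\S

YES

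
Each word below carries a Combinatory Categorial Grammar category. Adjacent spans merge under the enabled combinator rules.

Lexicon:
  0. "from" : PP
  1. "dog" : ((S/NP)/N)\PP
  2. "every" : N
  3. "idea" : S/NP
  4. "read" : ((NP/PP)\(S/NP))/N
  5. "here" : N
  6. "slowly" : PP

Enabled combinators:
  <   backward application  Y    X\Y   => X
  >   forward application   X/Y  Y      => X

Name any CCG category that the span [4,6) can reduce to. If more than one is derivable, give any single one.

[0,7] S   >
  [0,3] S/NP   >
    [0,2] (S/NP)/N   <
      [0,1] "from" : PP
      [1,2] "dog" : ((S/NP)/N)\PP
    [2,3] "every" : N
  [3,7] NP   >
    [3,6] NP/PP   <
      [3,4] "idea" : S/NP
      [4,6] (NP/PP)\(S/NP)   >
        [4,5] "read" : ((NP/PP)\(S/NP))/N
        [5,6] "here" : N
    [6,7] "slowly" : PP

(NP/PP)\(S/NP)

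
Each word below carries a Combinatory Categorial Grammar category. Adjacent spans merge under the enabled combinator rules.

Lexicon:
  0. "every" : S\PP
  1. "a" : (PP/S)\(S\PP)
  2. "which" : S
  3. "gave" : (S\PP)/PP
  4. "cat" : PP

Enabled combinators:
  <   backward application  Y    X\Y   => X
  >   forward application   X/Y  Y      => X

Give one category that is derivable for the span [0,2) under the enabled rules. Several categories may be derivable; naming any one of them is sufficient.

PP/S

[0,5] S   <
  [0,3] PP   >
    [0,2] PP/S   <
      [0,1] "every" : S\PP
      [1,2] "a" : (PP/S)\(S\PP)
    [2,3] "which" : S
  [3,5] S\PP   >
    [3,4] "gave" : (S\PP)/PP
    [4,5] "cat" : PP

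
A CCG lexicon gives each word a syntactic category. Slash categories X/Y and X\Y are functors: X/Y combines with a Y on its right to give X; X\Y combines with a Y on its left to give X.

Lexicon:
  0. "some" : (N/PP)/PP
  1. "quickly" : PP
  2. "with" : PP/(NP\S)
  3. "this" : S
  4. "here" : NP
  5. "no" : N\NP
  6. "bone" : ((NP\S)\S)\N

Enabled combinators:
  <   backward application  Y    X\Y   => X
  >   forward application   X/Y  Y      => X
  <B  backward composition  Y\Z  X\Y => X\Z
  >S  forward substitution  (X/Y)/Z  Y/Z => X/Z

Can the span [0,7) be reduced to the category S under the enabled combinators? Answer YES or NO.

NO

(N/PP)/PP PP PP/(NP\S) S NP N\NP ((NP\S)\S)\N
CKY chart[0,7] = {N}; S ∉ chart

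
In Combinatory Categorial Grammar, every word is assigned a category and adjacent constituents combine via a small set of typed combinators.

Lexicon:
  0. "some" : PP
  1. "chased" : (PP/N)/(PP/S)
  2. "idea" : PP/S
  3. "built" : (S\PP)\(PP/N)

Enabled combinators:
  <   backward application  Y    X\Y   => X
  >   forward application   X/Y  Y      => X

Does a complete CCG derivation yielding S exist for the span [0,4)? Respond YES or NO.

YES

[0,4] S   <
  [0,1] "some" : PP
  [1,4] S\PP   <
    [1,3] PP/N   >
      [1,2] "chased" : (PP/N)/(PP/S)
      [2,3] "idea" : PP/S
    [3,4] "built" : (S\PP)\(PP/N)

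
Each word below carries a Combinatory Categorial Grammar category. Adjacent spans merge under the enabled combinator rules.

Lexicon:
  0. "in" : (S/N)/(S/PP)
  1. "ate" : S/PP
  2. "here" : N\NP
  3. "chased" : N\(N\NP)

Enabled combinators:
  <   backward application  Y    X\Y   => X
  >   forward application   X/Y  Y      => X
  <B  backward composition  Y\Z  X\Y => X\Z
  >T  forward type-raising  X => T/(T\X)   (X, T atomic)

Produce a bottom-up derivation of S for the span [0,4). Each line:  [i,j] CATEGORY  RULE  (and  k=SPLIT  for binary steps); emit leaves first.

[0,4] S   >
  [0,2] S/N   >
    [0,1] "in" : (S/N)/(S/PP)
    [1,2] "ate" : S/PP
  [2,4] N   <
    [2,3] "here" : N\NP
    [3,4] "chased" : N\(N\NP)

[0,1] (S/N)/(S/PP)  lex  "in"
[1,2] S/PP  lex  "ate"
[0,2] S/N  >  k=1
[2,3] N\NP  lex  "here"
[3,4] N\(N\NP)  lex  "chased"
[2,4] N  <  k=3
[0,4] S  >  k=2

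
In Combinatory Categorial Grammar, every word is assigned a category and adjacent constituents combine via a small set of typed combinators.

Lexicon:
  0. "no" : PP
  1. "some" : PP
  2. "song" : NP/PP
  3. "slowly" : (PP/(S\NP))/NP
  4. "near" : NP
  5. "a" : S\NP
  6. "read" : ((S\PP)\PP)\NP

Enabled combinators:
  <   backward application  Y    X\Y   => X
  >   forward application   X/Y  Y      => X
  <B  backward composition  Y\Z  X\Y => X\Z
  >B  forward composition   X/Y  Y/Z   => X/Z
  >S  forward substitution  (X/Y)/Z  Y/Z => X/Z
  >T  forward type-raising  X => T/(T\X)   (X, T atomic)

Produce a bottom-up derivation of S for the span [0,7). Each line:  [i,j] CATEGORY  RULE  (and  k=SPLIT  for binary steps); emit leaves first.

[0,1] PP  lex  "no"
[0,1] S/(S\PP)  >T
[1,2] PP  lex  "some"
[2,3] NP/PP  lex  "song"
[3,4] (PP/(S\NP))/NP  lex  "slowly"
[4,5] NP  lex  "near"
[3,5] PP/(S\NP)  >  k=4
[5,6] S\NP  lex  "a"
[3,6] PP  >  k=5
[2,6] NP  >  k=3
[6,7] ((S\PP)\PP)\NP  lex  "read"
[2,7] (S\PP)\PP  <  k=6
[1,7] S\PP  <  k=2
[0,7] S  >  k=1

[0,7] S   >
  [0,1] S/(S\PP)   >T
    [0,1] "no" : PP
  [1,7] S\PP   <
    [1,2] "some" : PP
    [2,7] (S\PP)\PP   <
      [2,6] NP   >
        [2,3] "song" : NP/PP
        [3,6] PP   >
          [3,5] PP/(S\NP)   >
            [3,4] "slowly" : (PP/(S\NP))/NP
            [4,5] "near" : NP
          [5,6] "a" : S\NP
      [6,7] "read" : ((S\PP)\PP)\NP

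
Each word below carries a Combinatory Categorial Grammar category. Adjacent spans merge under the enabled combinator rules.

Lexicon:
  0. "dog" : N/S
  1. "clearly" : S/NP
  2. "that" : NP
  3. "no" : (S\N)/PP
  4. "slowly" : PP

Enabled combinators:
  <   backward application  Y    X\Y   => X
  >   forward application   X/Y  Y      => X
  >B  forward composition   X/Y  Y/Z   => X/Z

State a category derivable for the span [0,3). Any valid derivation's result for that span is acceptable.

N

[0,5] S   <
  [0,3] N   >
    [0,1] "dog" : N/S
    [1,3] S   >
      [1,2] "clearly" : S/NP
      [2,3] "that" : NP
  [3,5] S\N   >
    [3,4] "no" : (S\N)/PP
    [4,5] "slowly" : PP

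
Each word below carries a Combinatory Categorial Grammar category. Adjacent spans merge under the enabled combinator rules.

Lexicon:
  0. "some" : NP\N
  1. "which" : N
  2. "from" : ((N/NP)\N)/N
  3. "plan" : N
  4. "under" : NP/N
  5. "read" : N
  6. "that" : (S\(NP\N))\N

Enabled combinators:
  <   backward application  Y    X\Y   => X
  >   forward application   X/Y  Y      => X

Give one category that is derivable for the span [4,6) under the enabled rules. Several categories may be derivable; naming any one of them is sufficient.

[0,7] S   <
  [0,1] "some" : NP\N
  [1,7] S\(NP\N)   <
    [1,6] N   >
      [1,4] N/NP   <
        [1,2] "which" : N
        [2,4] (N/NP)\N   >
          [2,3] "from" : ((N/NP)\N)/N
          [3,4] "plan" : N
      [4,6] NP   >
        [4,5] "under" : NP/N
        [5,6] "read" : N
    [6,7] "that" : (S\(NP\N))\N

NP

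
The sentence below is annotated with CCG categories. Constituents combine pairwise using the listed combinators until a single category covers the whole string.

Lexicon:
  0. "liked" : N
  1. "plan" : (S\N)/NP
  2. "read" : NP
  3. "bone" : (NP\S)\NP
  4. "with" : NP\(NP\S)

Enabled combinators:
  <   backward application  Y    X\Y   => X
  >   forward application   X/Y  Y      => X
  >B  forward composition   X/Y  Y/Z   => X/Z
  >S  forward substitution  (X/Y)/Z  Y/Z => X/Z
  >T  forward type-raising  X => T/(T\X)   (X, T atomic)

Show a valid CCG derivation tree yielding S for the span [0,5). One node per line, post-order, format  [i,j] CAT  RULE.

[0,1] N  lex  "liked"
[0,1] S/(S\N)  >T
[1,2] (S\N)/NP  lex  "plan"
[2,3] NP  lex  "read"
[3,4] (NP\S)\NP  lex  "bone"
[2,4] NP\S  <  k=3
[4,5] NP\(NP\S)  lex  "with"
[2,5] NP  <  k=4
[1,5] S\N  >  k=2
[0,5] S  >  k=1

[0,5] S   >
  [0,1] S/(S\N)   >T
    [0,1] "liked" : N
  [1,5] S\N   >
    [1,2] "plan" : (S\N)/NP
    [2,5] NP   <
      [2,4] NP\S   <
        [2,3] "read" : NP
        [3,4] "bone" : (NP\S)\NP
      [4,5] "with" : NP\(NP\S)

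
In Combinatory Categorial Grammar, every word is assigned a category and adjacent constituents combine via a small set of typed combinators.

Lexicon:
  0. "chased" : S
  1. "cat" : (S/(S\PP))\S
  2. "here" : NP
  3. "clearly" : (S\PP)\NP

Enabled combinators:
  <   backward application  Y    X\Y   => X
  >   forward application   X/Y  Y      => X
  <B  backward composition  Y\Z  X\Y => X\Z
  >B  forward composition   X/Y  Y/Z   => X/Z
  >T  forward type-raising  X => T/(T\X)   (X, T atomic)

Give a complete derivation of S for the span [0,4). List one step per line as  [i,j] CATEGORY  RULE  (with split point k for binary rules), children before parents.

[0,1] S  lex  "chased"
[1,2] (S/(S\PP))\S  lex  "cat"
[0,2] S/(S\PP)  <  k=1
[2,3] NP  lex  "here"
[3,4] (S\PP)\NP  lex  "clearly"
[2,4] S\PP  <  k=3
[0,4] S  >  k=2

[0,4] S   >
  [0,2] S/(S\PP)   <
    [0,1] "chased" : S
    [1,2] "cat" : (S/(S\PP))\S
  [2,4] S\PP   <
    [2,3] "here" : NP
    [3,4] "clearly" : (S\PP)\NP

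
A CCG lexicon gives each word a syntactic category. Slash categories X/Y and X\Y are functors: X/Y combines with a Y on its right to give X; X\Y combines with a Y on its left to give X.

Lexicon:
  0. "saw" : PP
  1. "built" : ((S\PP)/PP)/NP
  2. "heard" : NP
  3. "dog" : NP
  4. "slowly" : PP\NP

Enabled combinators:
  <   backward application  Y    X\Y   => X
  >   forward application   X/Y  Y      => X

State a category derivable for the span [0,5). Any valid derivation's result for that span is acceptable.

S

[0,5] S   <
  [0,1] "saw" : PP
  [1,5] S\PP   >
    [1,3] (S\PP)/PP   >
      [1,2] "built" : ((S\PP)/PP)/NP
      [2,3] "heard" : NP
    [3,5] PP   <
      [3,4] "dog" : NP
      [4,5] "slowly" : PP\NP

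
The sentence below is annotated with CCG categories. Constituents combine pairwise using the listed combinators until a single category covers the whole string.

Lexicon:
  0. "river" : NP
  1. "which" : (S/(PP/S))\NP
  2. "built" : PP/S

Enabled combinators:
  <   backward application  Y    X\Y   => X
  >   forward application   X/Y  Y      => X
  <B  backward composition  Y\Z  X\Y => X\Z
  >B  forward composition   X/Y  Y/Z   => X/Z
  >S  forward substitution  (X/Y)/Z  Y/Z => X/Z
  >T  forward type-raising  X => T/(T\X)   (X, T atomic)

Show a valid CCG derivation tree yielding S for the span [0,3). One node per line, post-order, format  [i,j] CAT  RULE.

[0,1] NP  lex  "river"
[1,2] (S/(PP/S))\NP  lex  "which"
[0,2] S/(PP/S)  <  k=1
[2,3] PP/S  lex  "built"
[0,3] S  >  k=2

[0,3] S   >
  [0,2] S/(PP/S)   <
    [0,1] "river" : NP
    [1,2] "which" : (S/(PP/S))\NP
  [2,3] "built" : PP/S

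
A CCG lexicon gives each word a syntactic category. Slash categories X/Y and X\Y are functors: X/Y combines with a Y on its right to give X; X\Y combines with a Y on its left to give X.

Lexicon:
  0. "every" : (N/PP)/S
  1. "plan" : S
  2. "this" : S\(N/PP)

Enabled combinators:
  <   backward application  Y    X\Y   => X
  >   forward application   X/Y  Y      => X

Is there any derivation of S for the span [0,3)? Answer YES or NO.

YES

[0,3] S   <
  [0,2] N/PP   >
    [0,1] "every" : (N/PP)/S
    [1,2] "plan" : S
  [2,3] "this" : S\(N/PP)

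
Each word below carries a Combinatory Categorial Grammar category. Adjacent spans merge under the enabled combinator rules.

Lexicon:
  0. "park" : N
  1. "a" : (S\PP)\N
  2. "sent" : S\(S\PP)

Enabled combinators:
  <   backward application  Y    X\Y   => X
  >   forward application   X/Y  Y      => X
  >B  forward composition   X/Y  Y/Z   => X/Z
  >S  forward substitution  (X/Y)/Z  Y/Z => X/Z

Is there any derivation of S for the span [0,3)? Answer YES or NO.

[0,3] S   <
  [0,2] S\PP   <
    [0,1] "park" : N
    [1,2] "a" : (S\PP)\N
  [2,3] "sent" : S\(S\PP)

YES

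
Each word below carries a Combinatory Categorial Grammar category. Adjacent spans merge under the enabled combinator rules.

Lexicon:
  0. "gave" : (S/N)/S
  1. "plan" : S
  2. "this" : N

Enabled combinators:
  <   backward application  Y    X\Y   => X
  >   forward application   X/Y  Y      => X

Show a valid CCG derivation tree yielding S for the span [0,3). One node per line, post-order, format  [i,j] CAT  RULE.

[0,3] S   >
  [0,2] S/N   >
    [0,1] "gave" : (S/N)/S
    [1,2] "plan" : S
  [2,3] "this" : N

[0,1] (S/N)/S  lex  "gave"
[1,2] S  lex  "plan"
[0,2] S/N  >  k=1
[2,3] N  lex  "this"
[0,3] S  >  k=2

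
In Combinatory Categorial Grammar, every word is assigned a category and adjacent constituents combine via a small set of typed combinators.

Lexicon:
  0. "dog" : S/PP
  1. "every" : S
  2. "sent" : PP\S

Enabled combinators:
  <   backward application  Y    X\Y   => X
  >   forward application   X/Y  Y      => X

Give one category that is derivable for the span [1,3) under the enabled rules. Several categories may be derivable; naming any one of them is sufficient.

PP

[0,3] S   >
  [0,1] "dog" : S/PP
  [1,3] PP   <
    [1,2] "every" : S
    [2,3] "sent" : PP\S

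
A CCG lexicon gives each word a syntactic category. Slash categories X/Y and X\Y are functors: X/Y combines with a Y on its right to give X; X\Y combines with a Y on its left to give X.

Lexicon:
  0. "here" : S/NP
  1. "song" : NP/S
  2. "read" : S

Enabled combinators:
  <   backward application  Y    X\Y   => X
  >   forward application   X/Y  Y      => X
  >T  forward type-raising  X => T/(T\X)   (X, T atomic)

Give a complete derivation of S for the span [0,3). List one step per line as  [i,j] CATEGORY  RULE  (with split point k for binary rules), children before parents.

[0,1] S/NP  lex  "here"
[1,2] NP/S  lex  "song"
[2,3] S  lex  "read"
[1,3] NP  >  k=2
[0,3] S  >  k=1

[0,3] S   >
  [0,1] "here" : S/NP
  [1,3] NP   >
    [1,2] "song" : NP/S
    [2,3] "read" : S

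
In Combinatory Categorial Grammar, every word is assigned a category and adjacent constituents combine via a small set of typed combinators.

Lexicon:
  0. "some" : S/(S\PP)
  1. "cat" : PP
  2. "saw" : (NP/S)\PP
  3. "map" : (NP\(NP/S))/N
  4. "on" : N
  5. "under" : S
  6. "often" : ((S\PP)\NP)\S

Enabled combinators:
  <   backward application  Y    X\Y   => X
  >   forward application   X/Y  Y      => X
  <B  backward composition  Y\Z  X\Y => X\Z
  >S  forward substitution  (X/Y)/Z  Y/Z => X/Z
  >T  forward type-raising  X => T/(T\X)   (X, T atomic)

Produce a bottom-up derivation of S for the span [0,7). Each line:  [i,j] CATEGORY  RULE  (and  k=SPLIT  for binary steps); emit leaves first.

[0,7] S   >
  [0,1] "some" : S/(S\PP)
  [1,7] S\PP   <
    [1,5] NP   <
      [1,2] "cat" : PP
      [2,5] NP\PP   <B
        [2,3] "saw" : (NP/S)\PP
        [3,5] NP\(NP/S)   >
          [3,4] "map" : (NP\(NP/S))/N
          [4,5] "on" : N
    [5,7] (S\PP)\NP   <
      [5,6] "under" : S
      [6,7] "often" : ((S\PP)\NP)\S

[0,1] S/(S\PP)  lex  "some"
[1,2] PP  lex  "cat"
[2,3] (NP/S)\PP  lex  "saw"
[3,4] (NP\(NP/S))/N  lex  "map"
[4,5] N  lex  "on"
[3,5] NP\(NP/S)  >  k=4
[2,5] NP\PP  <B  k=3
[1,5] NP  <  k=2
[5,6] S  lex  "under"
[6,7] ((S\PP)\NP)\S  lex  "often"
[5,7] (S\PP)\NP  <  k=6
[1,7] S\PP  <  k=5
[0,7] S  >  k=1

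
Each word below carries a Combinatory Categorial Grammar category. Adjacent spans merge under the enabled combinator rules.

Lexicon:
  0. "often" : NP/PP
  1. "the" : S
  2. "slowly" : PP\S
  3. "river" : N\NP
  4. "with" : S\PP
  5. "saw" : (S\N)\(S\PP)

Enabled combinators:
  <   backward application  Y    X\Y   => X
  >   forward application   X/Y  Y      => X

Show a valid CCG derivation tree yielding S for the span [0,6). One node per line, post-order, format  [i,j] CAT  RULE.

[0,6] S   <
  [0,4] N   <
    [0,3] NP   >
      [0,1] "often" : NP/PP
      [1,3] PP   <
        [1,2] "the" : S
        [2,3] "slowly" : PP\S
    [3,4] "river" : N\NP
  [4,6] S\N   <
    [4,5] "with" : S\PP
    [5,6] "saw" : (S\N)\(S\PP)

[0,1] NP/PP  lex  "often"
[1,2] S  lex  "the"
[2,3] PP\S  lex  "slowly"
[1,3] PP  <  k=2
[0,3] NP  >  k=1
[3,4] N\NP  lex  "river"
[0,4] N  <  k=3
[4,5] S\PP  lex  "with"
[5,6] (S\N)\(S\PP)  lex  "saw"
[4,6] S\N  <  k=5
[0,6] S  <  k=4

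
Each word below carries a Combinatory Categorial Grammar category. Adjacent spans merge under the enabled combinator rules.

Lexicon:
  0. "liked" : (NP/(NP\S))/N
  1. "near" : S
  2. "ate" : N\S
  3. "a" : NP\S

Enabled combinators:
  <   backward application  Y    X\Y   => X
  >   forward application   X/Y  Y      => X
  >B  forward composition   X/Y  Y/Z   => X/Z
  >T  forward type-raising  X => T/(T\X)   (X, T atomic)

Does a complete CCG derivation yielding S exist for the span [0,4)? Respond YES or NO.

(NP/(NP\S))/N S N\S NP\S
CKY chart[0,4] = {N/(N\NP), NP, NP/(NP\NP), PP/(PP\NP), S/(S\NP)}; S ∉ chart

NO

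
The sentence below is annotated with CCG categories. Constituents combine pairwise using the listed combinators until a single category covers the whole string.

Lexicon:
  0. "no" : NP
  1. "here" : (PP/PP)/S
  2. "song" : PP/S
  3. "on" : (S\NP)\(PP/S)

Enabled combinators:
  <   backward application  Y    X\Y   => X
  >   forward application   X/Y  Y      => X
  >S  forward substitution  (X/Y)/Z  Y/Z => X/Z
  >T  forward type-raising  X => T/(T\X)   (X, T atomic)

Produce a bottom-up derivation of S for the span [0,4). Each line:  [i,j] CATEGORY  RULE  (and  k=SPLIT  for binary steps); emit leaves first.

[0,4] S   <
  [0,1] "no" : NP
  [1,4] S\NP   <
    [1,3] PP/S   >S
      [1,2] "here" : (PP/PP)/S
      [2,3] "song" : PP/S
    [3,4] "on" : (S\NP)\(PP/S)

[0,1] NP  lex  "no"
[1,2] (PP/PP)/S  lex  "here"
[2,3] PP/S  lex  "song"
[1,3] PP/S  >S  k=2
[3,4] (S\NP)\(PP/S)  lex  "on"
[1,4] S\NP  <  k=3
[0,4] S  <  k=1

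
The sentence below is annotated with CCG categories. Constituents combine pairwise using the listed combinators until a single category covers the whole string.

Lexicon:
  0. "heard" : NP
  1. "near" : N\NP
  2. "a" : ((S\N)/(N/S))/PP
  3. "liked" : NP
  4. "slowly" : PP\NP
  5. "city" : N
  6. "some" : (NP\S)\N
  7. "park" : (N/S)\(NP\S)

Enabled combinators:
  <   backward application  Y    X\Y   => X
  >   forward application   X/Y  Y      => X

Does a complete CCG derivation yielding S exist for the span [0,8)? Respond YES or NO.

YES

[0,8] S   <
  [0,2] N   <
    [0,1] "heard" : NP
    [1,2] "near" : N\NP
  [2,8] S\N   >
    [2,5] (S\N)/(N/S)   >
      [2,3] "a" : ((S\N)/(N/S))/PP
      [3,5] PP   <
        [3,4] "liked" : NP
        [4,5] "slowly" : PP\NP
    [5,8] N/S   <
      [5,7] NP\S   <
        [5,6] "city" : N
        [6,7] "some" : (NP\S)\N
      [7,8] "park" : (N/S)\(NP\S)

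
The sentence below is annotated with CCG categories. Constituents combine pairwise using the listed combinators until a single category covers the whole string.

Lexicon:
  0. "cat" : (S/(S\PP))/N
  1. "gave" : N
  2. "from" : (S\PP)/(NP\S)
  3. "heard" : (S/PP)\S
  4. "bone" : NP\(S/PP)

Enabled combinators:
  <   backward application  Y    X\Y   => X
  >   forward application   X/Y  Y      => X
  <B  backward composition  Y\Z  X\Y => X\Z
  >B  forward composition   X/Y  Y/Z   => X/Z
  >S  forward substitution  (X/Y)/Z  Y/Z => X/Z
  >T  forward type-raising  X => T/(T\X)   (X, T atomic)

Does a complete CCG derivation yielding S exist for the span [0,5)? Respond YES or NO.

YES

[0,5] S   >
  [0,2] S/(S\PP)   >
    [0,1] "cat" : (S/(S\PP))/N
    [1,2] "gave" : N
  [2,5] S\PP   >
    [2,3] "from" : (S\PP)/(NP\S)
    [3,5] NP\S   <B
      [3,4] "heard" : (S/PP)\S
      [4,5] "bone" : NP\(S/PP)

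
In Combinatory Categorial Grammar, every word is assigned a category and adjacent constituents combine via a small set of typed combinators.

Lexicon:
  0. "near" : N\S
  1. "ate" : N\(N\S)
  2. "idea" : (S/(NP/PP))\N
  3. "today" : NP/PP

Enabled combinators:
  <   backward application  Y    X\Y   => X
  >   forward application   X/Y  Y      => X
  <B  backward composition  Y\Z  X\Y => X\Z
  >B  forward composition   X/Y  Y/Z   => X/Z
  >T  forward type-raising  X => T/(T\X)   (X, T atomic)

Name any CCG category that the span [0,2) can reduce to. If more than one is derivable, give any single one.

N

[0,4] S   >
  [0,3] S/(NP/PP)   <
    [0,2] N   <
      [0,1] "near" : N\S
      [1,2] "ate" : N\(N\S)
    [2,3] "idea" : (S/(NP/PP))\N
  [3,4] "today" : NP/PP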